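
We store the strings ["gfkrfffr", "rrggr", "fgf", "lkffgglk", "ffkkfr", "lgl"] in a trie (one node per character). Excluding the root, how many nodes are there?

Insert word by word; a character creates a node only if that edge doesn't already exist:
  "gfkrfffr" → 8 new (g, f, k, r, f, f, f, r)
  "rrggr" → 5 new (r, r, g, g, r)
  "fgf" → 3 new (f, g, f)
  "lkffgglk" → 8 new (l, k, f, f, g, g, l, k)
  "ffkkfr" → prefix "f" already present; 5 new (f, k, k, f, r)
  "lgl" → prefix "l" already present; 2 new (g, l)
Total nodes = 8 + 5 + 3 + 8 + 5 + 2 = 31

31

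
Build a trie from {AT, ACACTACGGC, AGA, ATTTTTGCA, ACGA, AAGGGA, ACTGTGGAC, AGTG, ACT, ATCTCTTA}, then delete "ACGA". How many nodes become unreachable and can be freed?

2

After clearing the end-marker at "ACGA", prune upward until reaching a node still needed by another word.
The suffix "GA" (2 nodes) is used only by "ACGA"; the node for "AC" still has the child "A", so pruning stops there.
Nodes removed: 2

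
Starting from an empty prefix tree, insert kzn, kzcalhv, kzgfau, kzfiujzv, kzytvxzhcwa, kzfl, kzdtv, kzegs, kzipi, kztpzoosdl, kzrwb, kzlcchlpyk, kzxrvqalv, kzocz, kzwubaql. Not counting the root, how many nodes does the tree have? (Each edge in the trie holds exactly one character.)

72

Insert word by word; a character creates a node only if that edge doesn't already exist:
  "kzn" → 3 new (k, z, n)
  "kzcalhv" → prefix "kz" already present; 5 new (c, a, l, h, v)
  "kzgfau" → prefix "kz" already present; 4 new (g, f, a, u)
  "kzfiujzv" → prefix "kz" already present; 6 new (f, i, u, j, z, v)
  "kzytvxzhcwa" → prefix "kz" already present; 9 new (y, t, v, x, z, h, c, w, a)
  "kzfl" → prefix "kzf" already present; 1 new (l)
  "kzdtv" → prefix "kz" already present; 3 new (d, t, v)
  "kzegs" → prefix "kz" already present; 3 new (e, g, s)
  "kzipi" → prefix "kz" already present; 3 new (i, p, i)
  "kztpzoosdl" → prefix "kz" already present; 8 new (t, p, z, o, o, s, d, l)
  "kzrwb" → prefix "kz" already present; 3 new (r, w, b)
  "kzlcchlpyk" → prefix "kz" already present; 8 new (l, c, c, h, l, p, y, k)
  "kzxrvqalv" → prefix "kz" already present; 7 new (x, r, v, q, a, l, v)
  "kzocz" → prefix "kz" already present; 3 new (o, c, z)
  "kzwubaql" → prefix "kz" already present; 6 new (w, u, b, a, q, l)
Total nodes = 3 + 5 + 4 + 6 + 9 + 1 + 3 + 3 + 3 + 8 + 3 + 8 + 7 + 3 + 6 = 72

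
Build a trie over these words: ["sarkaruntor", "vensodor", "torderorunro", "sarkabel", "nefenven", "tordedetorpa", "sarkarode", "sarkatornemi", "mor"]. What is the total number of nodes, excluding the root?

62

For each word, the new-node count is its length minus the longest prefix already in the trie:
  "sarkaruntor" → 11 new (s, a, r, k, a, r, u, n, t, o, r)
  "vensodor" → 8 new (v, e, n, s, o, d, o, r)
  "torderorunro" → 12 new (t, o, r, d, e, r, o, r, u, n, r, o)
  "sarkabel" → prefix "sarka" already present; 3 new (b, e, l)
  "nefenven" → 8 new (n, e, f, e, n, v, e, n)
  "tordedetorpa" → prefix "torde" already present; 7 new (d, e, t, o, r, p, a)
  "sarkarode" → prefix "sarkar" already present; 3 new (o, d, e)
  "sarkatornemi" → prefix "sarka" already present; 7 new (t, o, r, n, e, m, i)
  "mor" → 3 new (m, o, r)
Total nodes = 11 + 8 + 12 + 3 + 8 + 7 + 3 + 7 + 3 = 62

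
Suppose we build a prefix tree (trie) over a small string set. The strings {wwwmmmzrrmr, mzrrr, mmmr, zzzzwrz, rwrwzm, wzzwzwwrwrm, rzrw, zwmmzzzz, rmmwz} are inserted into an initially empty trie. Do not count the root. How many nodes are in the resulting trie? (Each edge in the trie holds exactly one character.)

Trace insertions, counting only characters that open a new branch:
  "wwwmmmzrrmr" → 11 new (w, w, w, m, m, m, z, r, r, m, r)
  "mzrrr" → 5 new (m, z, r, r, r)
  "mmmr" → prefix "m" already present; 3 new (m, m, r)
  "zzzzwrz" → 7 new (z, z, z, z, w, r, z)
  "rwrwzm" → 6 new (r, w, r, w, z, m)
  "wzzwzwwrwrm" → prefix "w" already present; 10 new (z, z, w, z, w, w, r, w, r, m)
  "rzrw" → prefix "r" already present; 3 new (z, r, w)
  "zwmmzzzz" → prefix "z" already present; 7 new (w, m, m, z, z, z, z)
  "rmmwz" → prefix "r" already present; 4 new (m, m, w, z)
Total nodes = 11 + 5 + 3 + 7 + 6 + 10 + 3 + 7 + 4 = 56

56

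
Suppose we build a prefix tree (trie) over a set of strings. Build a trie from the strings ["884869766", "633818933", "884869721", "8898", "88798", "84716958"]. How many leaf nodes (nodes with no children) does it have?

6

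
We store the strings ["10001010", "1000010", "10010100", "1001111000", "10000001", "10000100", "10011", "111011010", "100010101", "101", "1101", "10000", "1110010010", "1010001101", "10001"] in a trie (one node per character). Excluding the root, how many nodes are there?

51

Trace insertions, counting only characters that open a new branch:
  "10001010" → 8 new (1, 0, 0, 0, 1, 0, 1, 0)
  "1000010" → prefix "1000" already present; 3 new (0, 1, 0)
  "10010100" → prefix "100" already present; 5 new (1, 0, 1, 0, 0)
  "1001111000" → prefix "1001" already present; 6 new (1, 1, 1, 0, 0, 0)
  "10000001" → prefix "10000" already present; 3 new (0, 0, 1)
  "10000100" → prefix "1000010" already present; 1 new (0)
  "10011" → prefix "10011" already present; 0 new (none)
  "111011010" → prefix "1" already present; 8 new (1, 1, 0, 1, 1, 0, 1, 0)
  "100010101" → prefix "10001010" already present; 1 new (1)
  "101" → prefix "10" already present; 1 new (1)
  "1101" → prefix "11" already present; 2 new (0, 1)
  "10000" → prefix "10000" already present; 0 new (none)
  "1110010010" → prefix "1110" already present; 6 new (0, 1, 0, 0, 1, 0)
  "1010001101" → prefix "101" already present; 7 new (0, 0, 0, 1, 1, 0, 1)
  "10001" → prefix "10001" already present; 0 new (none)
Total nodes = 8 + 3 + 5 + 6 + 3 + 1 + 0 + 8 + 1 + 1 + 2 + 0 + 6 + 7 + 0 = 51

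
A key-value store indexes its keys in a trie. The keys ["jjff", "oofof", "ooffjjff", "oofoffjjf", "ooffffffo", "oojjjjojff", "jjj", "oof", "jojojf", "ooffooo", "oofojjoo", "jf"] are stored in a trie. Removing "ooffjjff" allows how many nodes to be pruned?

A node on "ooffjjff"'s path can go only if nothing else ends at it or branches off below it.
The suffix "jjff" (4 nodes) is used only by "ooffjjff"; the node for "ooff" still has the child "f", so pruning stops there.
Nodes removed: 4

4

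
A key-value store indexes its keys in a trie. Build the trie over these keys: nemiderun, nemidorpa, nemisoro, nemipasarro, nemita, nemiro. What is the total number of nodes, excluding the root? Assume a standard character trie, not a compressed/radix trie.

Insert word by word; a character creates a node only if that edge doesn't already exist:
  "nemiderun" → 9 new (n, e, m, i, d, e, r, u, n)
  "nemidorpa" → prefix "nemid" already present; 4 new (o, r, p, a)
  "nemisoro" → prefix "nemi" already present; 4 new (s, o, r, o)
  "nemipasarro" → prefix "nemi" already present; 7 new (p, a, s, a, r, r, o)
  "nemita" → prefix "nemi" already present; 2 new (t, a)
  "nemiro" → prefix "nemi" already present; 2 new (r, o)
Total nodes = 9 + 4 + 4 + 7 + 2 + 2 = 28

28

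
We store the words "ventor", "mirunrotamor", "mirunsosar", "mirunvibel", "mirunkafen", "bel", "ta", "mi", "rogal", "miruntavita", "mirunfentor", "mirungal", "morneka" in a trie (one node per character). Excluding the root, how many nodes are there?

Insert word by word; a character creates a node only if that edge doesn't already exist:
  "ventor" → 6 new (v, e, n, t, o, r)
  "mirunrotamor" → 12 new (m, i, r, u, n, r, o, t, a, m, o, r)
  "mirunsosar" → prefix "mirun" already present; 5 new (s, o, s, a, r)
  "mirunvibel" → prefix "mirun" already present; 5 new (v, i, b, e, l)
  "mirunkafen" → prefix "mirun" already present; 5 new (k, a, f, e, n)
  "bel" → 3 new (b, e, l)
  "ta" → 2 new (t, a)
  "mi" → prefix "mi" already present; 0 new (none)
  "rogal" → 5 new (r, o, g, a, l)
  "miruntavita" → prefix "mirun" already present; 6 new (t, a, v, i, t, a)
  "mirunfentor" → prefix "mirun" already present; 6 new (f, e, n, t, o, r)
  "mirungal" → prefix "mirun" already present; 3 new (g, a, l)
  "morneka" → prefix "m" already present; 6 new (o, r, n, e, k, a)
Total nodes = 6 + 12 + 5 + 5 + 5 + 3 + 2 + 0 + 5 + 6 + 6 + 3 + 6 = 64

64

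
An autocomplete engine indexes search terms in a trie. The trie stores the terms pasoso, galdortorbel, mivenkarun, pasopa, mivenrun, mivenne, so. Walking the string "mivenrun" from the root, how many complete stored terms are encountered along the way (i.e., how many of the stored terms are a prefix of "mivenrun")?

Traverse "mivenrun" character by character; count nodes along the way that are marked as word ends.
Prefixes of the query that are stored words: "mivenrun"
Count: 1

1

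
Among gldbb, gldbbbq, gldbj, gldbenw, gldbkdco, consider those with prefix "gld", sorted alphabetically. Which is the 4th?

Words with prefix "gld", in lexicographic order: "gldbb", "gldbbbq", "gldbenw", "gldbj", "gldbkdco"
Position 4: gldbj

gldbj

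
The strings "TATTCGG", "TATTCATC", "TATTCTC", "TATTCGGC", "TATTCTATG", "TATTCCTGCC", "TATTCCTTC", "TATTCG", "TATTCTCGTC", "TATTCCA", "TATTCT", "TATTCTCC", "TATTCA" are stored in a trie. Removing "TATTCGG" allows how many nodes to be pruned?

0

After clearing the end-marker at "TATTCGG", prune upward until reaching a node still needed by another word.
Every node on "TATTCGG" is still needed (e.g. by "TATTCGGC"), so nothing is freed.
Nodes removed: 0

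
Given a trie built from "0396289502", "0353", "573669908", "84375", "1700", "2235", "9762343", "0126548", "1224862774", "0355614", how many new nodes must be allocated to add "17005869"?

Walking "17005869" from the root, the first 4 characters ("1700") follow existing edges; "5" is the first miss.
New nodes needed: |"17005869"| − 4 = 8 − 4 = 4.

4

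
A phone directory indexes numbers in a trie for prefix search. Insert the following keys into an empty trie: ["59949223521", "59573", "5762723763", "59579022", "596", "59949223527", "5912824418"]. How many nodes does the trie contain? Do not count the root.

For each word, the new-node count is its length minus the longest prefix already in the trie:
  "59949223521" → 11 new (5, 9, 9, 4, 9, 2, 2, 3, 5, 2, 1)
  "59573" → prefix "59" already present; 3 new (5, 7, 3)
  "5762723763" → prefix "5" already present; 9 new (7, 6, 2, 7, 2, 3, 7, 6, 3)
  "59579022" → prefix "5957" already present; 4 new (9, 0, 2, 2)
  "596" → prefix "59" already present; 1 new (6)
  "59949223527" → prefix "5994922352" already present; 1 new (7)
  "5912824418" → prefix "59" already present; 8 new (1, 2, 8, 2, 4, 4, 1, 8)
Total nodes = 11 + 3 + 9 + 4 + 1 + 1 + 8 = 37

37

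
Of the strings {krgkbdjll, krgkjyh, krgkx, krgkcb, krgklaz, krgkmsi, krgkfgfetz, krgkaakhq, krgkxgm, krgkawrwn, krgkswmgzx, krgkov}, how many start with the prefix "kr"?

Walk to "kr"; the words in its subtree are exactly those with that prefix.
Matches: "krgkaakhq", "krgkawrwn", "krgkbdjll", "krgkcb", "krgkfgfetz", "krgkjyh", "krgklaz", "krgkmsi", "krgkov", "krgkswmgzx", "krgkx", "krgkxgm"
Count: 12

12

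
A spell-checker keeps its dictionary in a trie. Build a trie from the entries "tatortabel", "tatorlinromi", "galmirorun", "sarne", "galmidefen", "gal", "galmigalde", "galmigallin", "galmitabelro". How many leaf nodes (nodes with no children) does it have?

Leaves are exactly the stored words that no other stored word extends.
Those words: "galmidefen", "galmigalde", "galmigallin", "galmirorun", "galmitabelro", "sarne", "tatorlinromi", "tatortabel"
Leaf count: 8

8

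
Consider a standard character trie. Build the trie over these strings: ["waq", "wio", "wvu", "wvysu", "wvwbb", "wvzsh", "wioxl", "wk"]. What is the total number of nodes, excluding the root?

Trace insertions, counting only characters that open a new branch:
  "waq" → 3 new (w, a, q)
  "wio" → prefix "w" already present; 2 new (i, o)
  "wvu" → prefix "w" already present; 2 new (v, u)
  "wvysu" → prefix "wv" already present; 3 new (y, s, u)
  "wvwbb" → prefix "wv" already present; 3 new (w, b, b)
  "wvzsh" → prefix "wv" already present; 3 new (z, s, h)
  "wioxl" → prefix "wio" already present; 2 new (x, l)
  "wk" → prefix "w" already present; 1 new (k)
Total nodes = 3 + 2 + 2 + 3 + 3 + 3 + 2 + 1 = 19

19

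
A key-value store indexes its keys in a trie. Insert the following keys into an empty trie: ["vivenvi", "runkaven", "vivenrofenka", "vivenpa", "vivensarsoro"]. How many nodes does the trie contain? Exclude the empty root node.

Trace insertions, counting only characters that open a new branch:
  "vivenvi" → 7 new (v, i, v, e, n, v, i)
  "runkaven" → 8 new (r, u, n, k, a, v, e, n)
  "vivenrofenka" → prefix "viven" already present; 7 new (r, o, f, e, n, k, a)
  "vivenpa" → prefix "viven" already present; 2 new (p, a)
  "vivensarsoro" → prefix "viven" already present; 7 new (s, a, r, s, o, r, o)
Total nodes = 7 + 8 + 7 + 2 + 7 = 31

31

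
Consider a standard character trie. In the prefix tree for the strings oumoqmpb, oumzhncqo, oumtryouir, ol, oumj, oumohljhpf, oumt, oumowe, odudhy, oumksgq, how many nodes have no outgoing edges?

9

Leaves are exactly the stored words that no other stored word extends.
Those words: "odudhy", "ol", "oumj", "oumksgq", "oumohljhpf", "oumoqmpb", "oumowe", "oumtryouir", "oumzhncqo"
Leaf count: 9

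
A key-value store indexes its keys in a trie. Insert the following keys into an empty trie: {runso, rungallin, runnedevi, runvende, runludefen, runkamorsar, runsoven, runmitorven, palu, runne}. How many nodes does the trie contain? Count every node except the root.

52

Count nodes per top-level branch (shared prefixes stored once):
  'p'-branch (palu): 4 nodes
  'r'-branch (rungallin, runkamorsar, runludefen, runmitorven, runne, runnedevi, runso, runsoven, runvende): 48 nodes
Sum: 52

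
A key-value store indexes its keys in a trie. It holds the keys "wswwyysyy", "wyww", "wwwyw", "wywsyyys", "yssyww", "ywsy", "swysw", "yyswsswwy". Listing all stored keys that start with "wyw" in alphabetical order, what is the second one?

DFS of the "wyw" subtree visits, in order: "wywsyyys", "wyww"
Position 2: wyww

wyww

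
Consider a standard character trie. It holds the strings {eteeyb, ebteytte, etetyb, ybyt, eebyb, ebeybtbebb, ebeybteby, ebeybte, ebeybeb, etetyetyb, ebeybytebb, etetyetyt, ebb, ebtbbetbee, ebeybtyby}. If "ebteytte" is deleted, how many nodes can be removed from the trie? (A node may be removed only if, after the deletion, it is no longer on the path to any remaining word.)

5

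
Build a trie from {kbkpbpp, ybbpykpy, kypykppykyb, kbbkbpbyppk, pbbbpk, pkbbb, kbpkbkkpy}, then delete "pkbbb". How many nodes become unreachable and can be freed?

4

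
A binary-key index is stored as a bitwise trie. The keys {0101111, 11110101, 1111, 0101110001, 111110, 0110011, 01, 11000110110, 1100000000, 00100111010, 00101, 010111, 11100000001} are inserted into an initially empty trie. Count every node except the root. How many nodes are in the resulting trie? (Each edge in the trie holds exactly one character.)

For each word, the new-node count is its length minus the longest prefix already in the trie:
  "0101111" → 7 new (0, 1, 0, 1, 1, 1, 1)
  "11110101" → 8 new (1, 1, 1, 1, 0, 1, 0, 1)
  "1111" → prefix "1111" already present; 0 new (none)
  "0101110001" → prefix "010111" already present; 4 new (0, 0, 0, 1)
  "111110" → prefix "1111" already present; 2 new (1, 0)
  "0110011" → prefix "01" already present; 5 new (1, 0, 0, 1, 1)
  "01" → prefix "01" already present; 0 new (none)
  "11000110110" → prefix "11" already present; 9 new (0, 0, 0, 1, 1, 0, 1, 1, 0)
  "1100000000" → prefix "11000" already present; 5 new (0, 0, 0, 0, 0)
  "00100111010" → prefix "0" already present; 10 new (0, 1, 0, 0, 1, 1, 1, 0, 1, 0)
  "00101" → prefix "0010" already present; 1 new (1)
  "010111" → prefix "010111" already present; 0 new (none)
  "11100000001" → prefix "111" already present; 8 new (0, 0, 0, 0, 0, 0, 0, 1)
Total nodes = 7 + 8 + 0 + 4 + 2 + 5 + 0 + 9 + 5 + 10 + 1 + 0 + 8 = 59

59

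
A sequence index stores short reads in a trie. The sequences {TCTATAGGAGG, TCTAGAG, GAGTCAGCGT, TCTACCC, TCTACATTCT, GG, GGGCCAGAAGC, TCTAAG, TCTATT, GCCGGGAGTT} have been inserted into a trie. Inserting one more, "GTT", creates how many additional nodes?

2

Walking "GTT" from the root, the first 1 characters ("G") follow existing edges; "T" is the first miss.
So 3 − 1 = 2 new nodes.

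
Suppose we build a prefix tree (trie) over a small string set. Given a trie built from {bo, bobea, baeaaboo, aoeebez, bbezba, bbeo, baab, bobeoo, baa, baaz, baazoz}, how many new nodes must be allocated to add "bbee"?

The longest prefix of "bbee" already in the trie is "bbe" (length 3).
So 4 − 3 = 1 new nodes.

1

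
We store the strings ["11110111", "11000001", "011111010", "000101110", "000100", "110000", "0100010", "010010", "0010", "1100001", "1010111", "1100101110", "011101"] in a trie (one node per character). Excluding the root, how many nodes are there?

For each word, the new-node count is its length minus the longest prefix already in the trie:
  "11110111" → 8 new (1, 1, 1, 1, 0, 1, 1, 1)
  "11000001" → prefix "11" already present; 6 new (0, 0, 0, 0, 0, 1)
  "011111010" → 9 new (0, 1, 1, 1, 1, 1, 0, 1, 0)
  "000101110" → prefix "0" already present; 8 new (0, 0, 1, 0, 1, 1, 1, 0)
  "000100" → prefix "00010" already present; 1 new (0)
  "110000" → prefix "110000" already present; 0 new (none)
  "0100010" → prefix "01" already present; 5 new (0, 0, 0, 1, 0)
  "010010" → prefix "0100" already present; 2 new (1, 0)
  "0010" → prefix "00" already present; 2 new (1, 0)
  "1100001" → prefix "110000" already present; 1 new (1)
  "1010111" → prefix "1" already present; 6 new (0, 1, 0, 1, 1, 1)
  "1100101110" → prefix "1100" already present; 6 new (1, 0, 1, 1, 1, 0)
  "011101" → prefix "0111" already present; 2 new (0, 1)
Total nodes = 8 + 6 + 9 + 8 + 1 + 0 + 5 + 2 + 2 + 1 + 6 + 6 + 2 = 56

56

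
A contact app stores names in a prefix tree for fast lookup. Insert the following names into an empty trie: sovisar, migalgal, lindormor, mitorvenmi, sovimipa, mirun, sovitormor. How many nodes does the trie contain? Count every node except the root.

45

For each word, the new-node count is its length minus the longest prefix already in the trie:
  "sovisar" → 7 new (s, o, v, i, s, a, r)
  "migalgal" → 8 new (m, i, g, a, l, g, a, l)
  "lindormor" → 9 new (l, i, n, d, o, r, m, o, r)
  "mitorvenmi" → prefix "mi" already present; 8 new (t, o, r, v, e, n, m, i)
  "sovimipa" → prefix "sovi" already present; 4 new (m, i, p, a)
  "mirun" → prefix "mi" already present; 3 new (r, u, n)
  "sovitormor" → prefix "sovi" already present; 6 new (t, o, r, m, o, r)
Total nodes = 7 + 8 + 9 + 8 + 4 + 3 + 6 = 45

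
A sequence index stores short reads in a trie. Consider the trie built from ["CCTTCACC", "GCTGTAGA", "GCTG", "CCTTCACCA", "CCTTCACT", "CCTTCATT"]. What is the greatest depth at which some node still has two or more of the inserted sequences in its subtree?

The deepest shared node is where two words last agree before diverging.
"CCTTCACC" and "CCTTCACCA" agree on "CCTTCACC" (8 characters) before diverging; nothing deeper is shared.
Longest shared-prefix length: 8

8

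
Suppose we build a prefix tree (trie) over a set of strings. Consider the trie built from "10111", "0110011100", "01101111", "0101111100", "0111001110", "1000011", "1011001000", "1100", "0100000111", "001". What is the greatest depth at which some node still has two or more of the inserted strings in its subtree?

The deepest shared node is where two words last agree before diverging.
"0110011100" and "01101111" agree on "0110" (4 characters) before diverging; nothing deeper is shared.
Longest shared-prefix length: 4

4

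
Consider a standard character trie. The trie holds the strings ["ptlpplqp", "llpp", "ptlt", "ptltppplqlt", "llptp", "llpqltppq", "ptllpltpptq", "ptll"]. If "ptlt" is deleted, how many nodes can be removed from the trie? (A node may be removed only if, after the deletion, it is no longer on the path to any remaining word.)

After clearing the end-marker at "ptlt", prune upward until reaching a node still needed by another word.
Every node on "ptlt" is still needed (e.g. by "ptltppplqlt"), so nothing is freed.
Nodes removed: 0

0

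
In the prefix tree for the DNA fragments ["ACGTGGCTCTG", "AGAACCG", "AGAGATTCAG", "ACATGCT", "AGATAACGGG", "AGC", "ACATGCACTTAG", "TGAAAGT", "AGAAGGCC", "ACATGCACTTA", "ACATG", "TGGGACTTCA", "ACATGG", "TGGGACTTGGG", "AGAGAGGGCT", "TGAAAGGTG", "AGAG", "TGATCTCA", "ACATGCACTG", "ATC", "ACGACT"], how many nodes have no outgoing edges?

A leaf is a node with no children — equivalently, the end of a word that is not a proper prefix of any other stored word.
Those words: "ACATGCACTG", "ACATGCACTTAG", "ACATGCT", "ACATGG", "ACGACT", "ACGTGGCTCTG", "AGAACCG", "AGAAGGCC", "AGAGAGGGCT", "AGAGATTCAG", "AGATAACGGG", "AGC", "ATC", "TGAAAGGTG", "TGAAAGT", "TGATCTCA", "TGGGACTTCA", "TGGGACTTGGG"
Leaf count: 18

18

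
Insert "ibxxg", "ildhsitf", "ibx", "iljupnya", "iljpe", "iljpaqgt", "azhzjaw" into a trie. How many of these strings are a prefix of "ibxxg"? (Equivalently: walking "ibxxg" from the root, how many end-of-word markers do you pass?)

Check each prefix of "ibxxg" against the stored set — each match is an end-marker on the path.
Prefixes of the query that are stored words: "ibx", "ibxxg"
Count: 2

2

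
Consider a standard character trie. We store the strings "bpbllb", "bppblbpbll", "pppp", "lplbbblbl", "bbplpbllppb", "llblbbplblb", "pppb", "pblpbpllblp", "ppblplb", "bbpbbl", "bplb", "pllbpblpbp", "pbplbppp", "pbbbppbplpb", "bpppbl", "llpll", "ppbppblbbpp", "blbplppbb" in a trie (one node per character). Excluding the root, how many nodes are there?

For each word, the new-node count is its length minus the longest prefix already in the trie:
  "bpbllb" → 6 new (b, p, b, l, l, b)
  "bppblbpbll" → prefix "bp" already present; 8 new (p, b, l, b, p, b, l, l)
  "pppp" → 4 new (p, p, p, p)
  "lplbbblbl" → 9 new (l, p, l, b, b, b, l, b, l)
  "bbplpbllppb" → prefix "b" already present; 10 new (b, p, l, p, b, l, l, p, p, b)
  "llblbbplblb" → prefix "l" already present; 10 new (l, b, l, b, b, p, l, b, l, b)
  "pppb" → prefix "ppp" already present; 1 new (b)
  "pblpbpllblp" → prefix "p" already present; 10 new (b, l, p, b, p, l, l, b, l, p)
  "ppblplb" → prefix "pp" already present; 5 new (b, l, p, l, b)
  "bbpbbl" → prefix "bbp" already present; 3 new (b, b, l)
  "bplb" → prefix "bp" already present; 2 new (l, b)
  "pllbpblpbp" → prefix "p" already present; 9 new (l, l, b, p, b, l, p, b, p)
  "pbplbppp" → prefix "pb" already present; 6 new (p, l, b, p, p, p)
  "pbbbppbplpb" → prefix "pb" already present; 9 new (b, b, p, p, b, p, l, p, b)
  "bpppbl" → prefix "bpp" already present; 3 new (p, b, l)
  "llpll" → prefix "ll" already present; 3 new (p, l, l)
  "ppbppblbbpp" → prefix "ppb" already present; 8 new (p, p, b, l, b, b, p, p)
  "blbplppbb" → prefix "b" already present; 8 new (l, b, p, l, p, p, b, b)
Total nodes = 6 + 8 + 4 + 9 + 10 + 10 + 1 + 10 + 5 + 3 + 2 + 9 + 6 + 9 + 3 + 3 + 8 + 8 = 114

114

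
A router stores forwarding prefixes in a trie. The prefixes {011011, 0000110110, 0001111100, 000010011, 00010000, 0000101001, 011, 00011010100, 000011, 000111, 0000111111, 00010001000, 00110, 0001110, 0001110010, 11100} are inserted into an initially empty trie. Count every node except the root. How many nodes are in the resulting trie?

60

Insert word by word; a character creates a node only if that edge doesn't already exist:
  "011011" → 6 new (0, 1, 1, 0, 1, 1)
  "0000110110" → prefix "0" already present; 9 new (0, 0, 0, 1, 1, 0, 1, 1, 0)
  "0001111100" → prefix "000" already present; 7 new (1, 1, 1, 1, 1, 0, 0)
  "000010011" → prefix "00001" already present; 4 new (0, 0, 1, 1)
  "00010000" → prefix "0001" already present; 4 new (0, 0, 0, 0)
  "0000101001" → prefix "000010" already present; 4 new (1, 0, 0, 1)
  "011" → prefix "011" already present; 0 new (none)
  "00011010100" → prefix "00011" already present; 6 new (0, 1, 0, 1, 0, 0)
  "000011" → prefix "000011" already present; 0 new (none)
  "000111" → prefix "000111" already present; 0 new (none)
  "0000111111" → prefix "000011" already present; 4 new (1, 1, 1, 1)
  "00010001000" → prefix "0001000" already present; 4 new (1, 0, 0, 0)
  "00110" → prefix "00" already present; 3 new (1, 1, 0)
  "0001110" → prefix "000111" already present; 1 new (0)
  "0001110010" → prefix "0001110" already present; 3 new (0, 1, 0)
  "11100" → 5 new (1, 1, 1, 0, 0)
Total nodes = 6 + 9 + 7 + 4 + 4 + 4 + 0 + 6 + 0 + 0 + 4 + 4 + 3 + 1 + 3 + 5 = 60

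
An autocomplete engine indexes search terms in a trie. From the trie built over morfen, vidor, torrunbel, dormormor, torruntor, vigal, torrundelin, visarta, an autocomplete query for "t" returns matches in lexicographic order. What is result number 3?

Filter for "t…" and sort: "torrunbel", "torrundelin", "torruntor"
Position 3: torruntor

torruntor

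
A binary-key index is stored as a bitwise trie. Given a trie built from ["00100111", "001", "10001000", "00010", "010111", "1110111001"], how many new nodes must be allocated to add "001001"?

0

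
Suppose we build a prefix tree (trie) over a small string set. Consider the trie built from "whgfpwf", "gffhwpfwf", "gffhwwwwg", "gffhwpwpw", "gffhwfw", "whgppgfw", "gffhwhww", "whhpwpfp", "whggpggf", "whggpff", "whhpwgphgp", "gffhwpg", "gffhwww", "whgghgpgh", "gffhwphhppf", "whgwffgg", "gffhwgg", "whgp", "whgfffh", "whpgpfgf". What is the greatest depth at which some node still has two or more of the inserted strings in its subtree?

7

The deepest shared node is where two words last agree before diverging.
"gffhwww" and "gffhwwwwg" agree on "gffhwww" (7 characters) before diverging; nothing deeper is shared.
Longest shared-prefix length: 7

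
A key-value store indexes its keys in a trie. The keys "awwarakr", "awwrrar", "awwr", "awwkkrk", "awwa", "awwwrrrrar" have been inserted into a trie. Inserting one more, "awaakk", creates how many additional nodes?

"aw" is already a path in the trie; the remaining "aakk" must be added.
New nodes needed: |"awaakk"| − 2 = 6 − 2 = 4.

4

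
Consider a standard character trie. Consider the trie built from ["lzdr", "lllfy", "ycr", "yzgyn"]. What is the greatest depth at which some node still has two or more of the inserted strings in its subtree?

1

The deepest shared node is where two words last agree before diverging.
e.g. "lllfy" and "lzdr" share the prefix "l" of length 1; no pair shares a longer one.
Longest shared-prefix length: 1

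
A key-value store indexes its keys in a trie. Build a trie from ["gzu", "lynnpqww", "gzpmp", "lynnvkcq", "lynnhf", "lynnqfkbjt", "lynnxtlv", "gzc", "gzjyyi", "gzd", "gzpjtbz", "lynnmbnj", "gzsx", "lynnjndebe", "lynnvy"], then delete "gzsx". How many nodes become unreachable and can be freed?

2

Walk "gzsx" from the leaf back toward the root, removing each node that no remaining word uses.
The suffix "sx" (2 nodes) is used only by "gzsx"; the node for "gz" still has the child "u", so pruning stops there.
Nodes removed: 2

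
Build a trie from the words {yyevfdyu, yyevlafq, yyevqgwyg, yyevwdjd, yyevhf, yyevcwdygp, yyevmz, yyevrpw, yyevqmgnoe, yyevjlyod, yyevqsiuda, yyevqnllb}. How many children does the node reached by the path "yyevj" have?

Follow the path "yyevj" to its node, then look at its outgoing edges.
Characters that immediately follow "yyevj" among the stored strings: {l}.
That node has 1 child edge.

1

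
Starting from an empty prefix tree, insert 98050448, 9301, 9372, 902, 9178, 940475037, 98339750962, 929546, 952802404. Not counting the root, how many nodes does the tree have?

Count nodes per top-level branch (shared prefixes stored once):
  '9'-branch (902, 9178, 929546, 9301, 9372, 940475037, 952802404, 98050448, 98339750962): 48 nodes
Sum: 48

48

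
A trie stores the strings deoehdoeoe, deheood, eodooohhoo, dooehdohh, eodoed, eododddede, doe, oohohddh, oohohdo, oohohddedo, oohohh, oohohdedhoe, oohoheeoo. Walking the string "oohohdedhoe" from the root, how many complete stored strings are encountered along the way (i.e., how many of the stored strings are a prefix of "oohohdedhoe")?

1

Check each prefix of "oohohdedhoe" against the stored set — each match is an end-marker on the path.
Prefixes of the query that are stored words: "oohohdedhoe"
Count: 1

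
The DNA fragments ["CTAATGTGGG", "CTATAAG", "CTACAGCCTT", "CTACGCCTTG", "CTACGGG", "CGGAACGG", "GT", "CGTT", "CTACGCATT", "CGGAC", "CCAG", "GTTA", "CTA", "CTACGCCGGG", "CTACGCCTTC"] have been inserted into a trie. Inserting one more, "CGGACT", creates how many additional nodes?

Walking "CGGACT" from the root, the first 5 characters ("CGGAC") follow existing edges; "T" is the first miss.
Each of the 1 remaining characters creates one node.

1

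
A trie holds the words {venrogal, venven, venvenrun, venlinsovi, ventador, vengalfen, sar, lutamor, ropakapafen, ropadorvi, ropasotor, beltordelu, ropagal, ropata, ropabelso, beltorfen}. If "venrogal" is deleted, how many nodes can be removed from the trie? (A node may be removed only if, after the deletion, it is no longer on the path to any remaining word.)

Walk "venrogal" from the leaf back toward the root, removing each node that no remaining word uses.
The suffix "rogal" (5 nodes) is used only by "venrogal"; the node for "ven" still has the child "v", so pruning stops there.
Nodes removed: 5

5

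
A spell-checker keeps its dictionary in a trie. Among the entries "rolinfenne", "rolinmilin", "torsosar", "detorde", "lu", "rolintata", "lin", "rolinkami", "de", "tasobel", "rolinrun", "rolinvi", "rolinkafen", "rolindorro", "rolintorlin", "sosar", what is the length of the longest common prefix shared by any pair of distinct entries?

Look for the deepest trie node that still has at least two words in its subtree.
"rolinkafen" and "rolinkami" agree on "rolinka" (7 characters) before diverging; nothing deeper is shared.
Longest shared-prefix length: 7

7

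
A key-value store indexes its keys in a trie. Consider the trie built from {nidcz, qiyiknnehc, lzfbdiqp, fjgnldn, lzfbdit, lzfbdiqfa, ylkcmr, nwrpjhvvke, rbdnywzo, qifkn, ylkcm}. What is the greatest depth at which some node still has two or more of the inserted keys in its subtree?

Equivalently: take the maximum, over all pairs, of their longest common prefix length.
e.g. "lzfbdiqfa" and "lzfbdiqp" share the prefix "lzfbdiq" of length 7; no pair shares a longer one.
Longest shared-prefix length: 7

7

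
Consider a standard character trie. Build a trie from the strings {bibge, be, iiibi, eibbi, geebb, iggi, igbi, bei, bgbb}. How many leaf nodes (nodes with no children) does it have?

Leaves are exactly the stored words that no other stored word extends.
Those words: "bei", "bgbb", "bibge", "eibbi", "geebb", "igbi", "iggi", "iiibi"
Leaf count: 8

8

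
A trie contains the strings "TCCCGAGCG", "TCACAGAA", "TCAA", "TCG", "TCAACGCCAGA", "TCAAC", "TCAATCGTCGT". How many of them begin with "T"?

7

Traverse to the node for "T", then collect every word in that subtree.
Words under "T": TCAA, TCAAC, TCAACGCCAGA, TCAATCGTCGT, TCACAGAA, TCCCGAGCG, TCG
Count: 7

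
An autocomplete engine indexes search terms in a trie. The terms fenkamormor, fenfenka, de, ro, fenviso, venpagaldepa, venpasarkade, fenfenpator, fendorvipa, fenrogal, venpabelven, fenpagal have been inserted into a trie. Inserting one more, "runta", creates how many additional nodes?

4

"r" is already a path in the trie; the remaining "unta" must be added.
So 5 − 1 = 4 new nodes.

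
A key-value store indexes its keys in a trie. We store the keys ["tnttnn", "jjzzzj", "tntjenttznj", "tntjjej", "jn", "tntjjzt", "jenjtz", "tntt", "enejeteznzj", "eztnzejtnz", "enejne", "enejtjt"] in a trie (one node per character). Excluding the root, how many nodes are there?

56

Insert word by word; a character creates a node only if that edge doesn't already exist:
  "tnttnn" → 6 new (t, n, t, t, n, n)
  "jjzzzj" → 6 new (j, j, z, z, z, j)
  "tntjenttznj" → prefix "tnt" already present; 8 new (j, e, n, t, t, z, n, j)
  "tntjjej" → prefix "tntj" already present; 3 new (j, e, j)
  "jn" → prefix "j" already present; 1 new (n)
  "tntjjzt" → prefix "tntjj" already present; 2 new (z, t)
  "jenjtz" → prefix "j" already present; 5 new (e, n, j, t, z)
  "tntt" → prefix "tntt" already present; 0 new (none)
  "enejeteznzj" → 11 new (e, n, e, j, e, t, e, z, n, z, j)
  "eztnzejtnz" → prefix "e" already present; 9 new (z, t, n, z, e, j, t, n, z)
  "enejne" → prefix "enej" already present; 2 new (n, e)
  "enejtjt" → prefix "enej" already present; 3 new (t, j, t)
Total nodes = 6 + 6 + 8 + 3 + 1 + 2 + 5 + 0 + 11 + 9 + 2 + 3 = 56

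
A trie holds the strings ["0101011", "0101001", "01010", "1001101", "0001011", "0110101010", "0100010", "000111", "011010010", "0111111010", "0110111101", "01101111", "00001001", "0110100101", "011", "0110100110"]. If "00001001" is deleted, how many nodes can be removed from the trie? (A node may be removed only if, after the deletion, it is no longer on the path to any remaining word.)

A node on "00001001"'s path can go only if nothing else ends at it or branches off below it.
The suffix "01001" (5 nodes) is used only by "00001001"; the node for "000" still has the child "1", so pruning stops there.
Nodes removed: 5

5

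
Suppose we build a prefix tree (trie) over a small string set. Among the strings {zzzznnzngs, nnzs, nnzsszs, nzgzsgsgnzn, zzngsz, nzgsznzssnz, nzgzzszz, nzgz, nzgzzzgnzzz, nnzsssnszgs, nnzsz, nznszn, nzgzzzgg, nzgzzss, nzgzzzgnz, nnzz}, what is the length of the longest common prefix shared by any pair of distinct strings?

The deepest shared node is where two words last agree before diverging.
"nzgzzzgnz" and "nzgzzzgnzzz" agree on "nzgzzzgnz" (9 characters) before diverging; nothing deeper is shared.
Longest shared-prefix length: 9

9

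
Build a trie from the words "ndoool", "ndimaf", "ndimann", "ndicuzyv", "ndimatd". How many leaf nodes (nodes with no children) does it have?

Leaves are exactly the stored words that no other stored word extends.
Those words: "ndicuzyv", "ndimaf", "ndimann", "ndimatd", "ndoool"
Leaf count: 5

5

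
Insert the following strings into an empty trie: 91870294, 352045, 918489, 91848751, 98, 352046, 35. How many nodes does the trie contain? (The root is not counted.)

22

Trie structure (* marks end of a word):
(root)
├─ 3
│  └─ 5 *
│     └─ 2
│        └─ 0
│           └─ 4
│              ├─ 5 *
│              └─ 6 *
└─ 9
   ├─ 1
   │  └─ 8
   │     ├─ 4
   │     │  └─ 8
   │     │     ├─ 7
   │     │     │  └─ 5
   │     │     │     └─ 1 *
   │     │     └─ 9 *
   │     └─ 7
   │        └─ 0
   │           └─ 2
   │              └─ 9
   │                 └─ 4 *
   └─ 8 *
Counting every labelled node above: 22.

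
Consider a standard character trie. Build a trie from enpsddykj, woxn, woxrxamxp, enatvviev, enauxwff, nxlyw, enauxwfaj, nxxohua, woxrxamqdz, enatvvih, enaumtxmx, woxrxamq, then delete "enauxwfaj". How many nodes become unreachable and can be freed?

2

After clearing the end-marker at "enauxwfaj", prune upward until reaching a node still needed by another word.
The suffix "aj" (2 nodes) is used only by "enauxwfaj"; the node for "enauxwf" still has the child "f", so pruning stops there.
Nodes removed: 2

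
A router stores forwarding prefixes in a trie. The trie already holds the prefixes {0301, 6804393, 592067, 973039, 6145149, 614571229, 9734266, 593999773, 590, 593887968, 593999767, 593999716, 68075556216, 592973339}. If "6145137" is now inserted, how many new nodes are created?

Walking "6145137" from the root, the first 5 characters ("61451") follow existing edges; "3" is the first miss.
Each of the 2 remaining characters creates one node.

2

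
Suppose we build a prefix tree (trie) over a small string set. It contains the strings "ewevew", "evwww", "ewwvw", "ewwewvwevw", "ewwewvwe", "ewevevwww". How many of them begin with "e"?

Filter for entries beginning with "e":
Matches: "evwww", "ewevevwww", "ewevew", "ewwewvwe", "ewwewvwevw", "ewwvw"
Count: 6

6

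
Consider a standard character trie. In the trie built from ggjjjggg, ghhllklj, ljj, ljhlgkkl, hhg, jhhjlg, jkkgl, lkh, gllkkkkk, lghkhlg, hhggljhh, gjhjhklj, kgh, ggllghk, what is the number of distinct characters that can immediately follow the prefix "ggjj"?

The children of the "ggjj" node are the distinct next characters among strings starting with "ggjj".
Distinct next characters after "ggjj": j.
That node has 1 child edge.

1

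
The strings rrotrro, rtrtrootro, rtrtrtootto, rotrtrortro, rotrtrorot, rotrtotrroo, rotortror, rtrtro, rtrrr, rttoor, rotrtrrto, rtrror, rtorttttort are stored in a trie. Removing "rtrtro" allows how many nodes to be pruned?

0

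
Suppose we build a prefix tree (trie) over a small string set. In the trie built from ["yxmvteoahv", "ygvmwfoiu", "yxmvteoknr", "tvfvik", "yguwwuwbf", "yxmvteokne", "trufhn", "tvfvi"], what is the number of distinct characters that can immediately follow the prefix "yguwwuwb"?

1

Walk "yguwwuwb" from the root, arriving at one node.
Distinct next characters after "yguwwuwb": f.
That node has 1 child edge.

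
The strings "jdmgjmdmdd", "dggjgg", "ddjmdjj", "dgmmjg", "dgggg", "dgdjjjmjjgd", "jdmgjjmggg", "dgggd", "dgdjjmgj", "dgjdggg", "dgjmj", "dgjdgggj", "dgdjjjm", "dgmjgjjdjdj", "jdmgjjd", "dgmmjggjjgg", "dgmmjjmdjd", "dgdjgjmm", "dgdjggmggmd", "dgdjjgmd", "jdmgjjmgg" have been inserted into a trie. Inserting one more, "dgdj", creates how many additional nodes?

Every character of "dgdj" already lies on an existing path (it is a prefix of some stored word).
No new nodes are needed: 0.

0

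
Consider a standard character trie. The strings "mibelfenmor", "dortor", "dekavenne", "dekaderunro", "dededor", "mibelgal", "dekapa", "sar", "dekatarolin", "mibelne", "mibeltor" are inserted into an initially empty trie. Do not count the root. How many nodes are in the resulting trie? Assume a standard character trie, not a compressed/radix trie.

57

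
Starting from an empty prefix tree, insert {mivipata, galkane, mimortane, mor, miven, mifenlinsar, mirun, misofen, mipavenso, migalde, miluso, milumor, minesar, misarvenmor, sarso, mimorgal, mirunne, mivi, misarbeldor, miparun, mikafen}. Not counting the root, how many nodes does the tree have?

99

For each word, the new-node count is its length minus the longest prefix already in the trie:
  "mivipata" → 8 new (m, i, v, i, p, a, t, a)
  "galkane" → 7 new (g, a, l, k, a, n, e)
  "mimortane" → prefix "mi" already present; 7 new (m, o, r, t, a, n, e)
  "mor" → prefix "m" already present; 2 new (o, r)
  "miven" → prefix "miv" already present; 2 new (e, n)
  "mifenlinsar" → prefix "mi" already present; 9 new (f, e, n, l, i, n, s, a, r)
  "mirun" → prefix "mi" already present; 3 new (r, u, n)
  "misofen" → prefix "mi" already present; 5 new (s, o, f, e, n)
  "mipavenso" → prefix "mi" already present; 7 new (p, a, v, e, n, s, o)
  "migalde" → prefix "mi" already present; 5 new (g, a, l, d, e)
  "miluso" → prefix "mi" already present; 4 new (l, u, s, o)
  "milumor" → prefix "milu" already present; 3 new (m, o, r)
  "minesar" → prefix "mi" already present; 5 new (n, e, s, a, r)
  "misarvenmor" → prefix "mis" already present; 8 new (a, r, v, e, n, m, o, r)
  "sarso" → 5 new (s, a, r, s, o)
  "mimorgal" → prefix "mimor" already present; 3 new (g, a, l)
  "mirunne" → prefix "mirun" already present; 2 new (n, e)
  "mivi" → prefix "mivi" already present; 0 new (none)
  "misarbeldor" → prefix "misar" already present; 6 new (b, e, l, d, o, r)
  "miparun" → prefix "mipa" already present; 3 new (r, u, n)
  "mikafen" → prefix "mi" already present; 5 new (k, a, f, e, n)
Total nodes = 8 + 7 + 7 + 2 + 2 + 9 + 3 + 5 + 7 + 5 + 4 + 3 + 5 + 8 + 5 + 3 + 2 + 0 + 6 + 3 + 5 = 99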